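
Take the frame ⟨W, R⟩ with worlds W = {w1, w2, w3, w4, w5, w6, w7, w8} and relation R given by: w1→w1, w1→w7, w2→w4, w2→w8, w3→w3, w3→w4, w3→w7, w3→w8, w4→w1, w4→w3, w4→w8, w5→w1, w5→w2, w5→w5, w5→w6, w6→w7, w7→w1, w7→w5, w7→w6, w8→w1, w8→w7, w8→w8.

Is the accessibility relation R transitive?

Transitive: no — w1 R w7 and w7 R w5, but not w1 R w5.

No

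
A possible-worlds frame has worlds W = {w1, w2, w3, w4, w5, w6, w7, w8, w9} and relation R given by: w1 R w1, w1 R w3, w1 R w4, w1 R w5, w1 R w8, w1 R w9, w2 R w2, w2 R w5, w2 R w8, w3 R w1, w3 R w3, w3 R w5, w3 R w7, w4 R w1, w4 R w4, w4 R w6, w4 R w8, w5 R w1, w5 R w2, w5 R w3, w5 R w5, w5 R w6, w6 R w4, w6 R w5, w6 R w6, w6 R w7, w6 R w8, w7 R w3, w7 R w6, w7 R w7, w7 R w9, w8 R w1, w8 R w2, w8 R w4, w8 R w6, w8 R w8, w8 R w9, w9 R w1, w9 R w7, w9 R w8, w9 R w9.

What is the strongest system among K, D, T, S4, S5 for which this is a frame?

T

Serial (axiom D): yes — every world has a successor (e.g. w1 R w1).
Reflexive (axiom T): yes — every world is R-related to itself.
Transitive (axiom 4): no — w1 R w3 and w3 R w7, but not w1 R w7.
Euclidean (axiom 5): no — w1 R w3 and w1 R w4, but not w3 R w4.
So F validates K, D, T; S4 would additionally require R to be transitive. The strongest is T.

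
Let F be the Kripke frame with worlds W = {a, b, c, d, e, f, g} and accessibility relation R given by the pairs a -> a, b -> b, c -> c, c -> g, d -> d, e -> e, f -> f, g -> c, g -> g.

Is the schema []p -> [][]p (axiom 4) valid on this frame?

By correspondence theory, 4 is valid on a frame iff R is transitive.
Transitive: yes — every two-step R-path is closed by a direct edge.

Yes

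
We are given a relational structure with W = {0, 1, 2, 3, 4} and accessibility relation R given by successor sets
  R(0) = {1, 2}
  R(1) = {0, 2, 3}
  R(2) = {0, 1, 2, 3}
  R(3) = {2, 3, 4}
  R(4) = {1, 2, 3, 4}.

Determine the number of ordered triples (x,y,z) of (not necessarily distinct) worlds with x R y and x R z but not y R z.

14

Enumerating: (0,1,1), (1,0,0), (1,0,3), (1,3,0), (2,0,0), (2,0,3), (2,1,1), (2,3,0), (2,3,1), (3,2,4), (4,1,1), (4,1,4), (4,2,4), (4,3,1).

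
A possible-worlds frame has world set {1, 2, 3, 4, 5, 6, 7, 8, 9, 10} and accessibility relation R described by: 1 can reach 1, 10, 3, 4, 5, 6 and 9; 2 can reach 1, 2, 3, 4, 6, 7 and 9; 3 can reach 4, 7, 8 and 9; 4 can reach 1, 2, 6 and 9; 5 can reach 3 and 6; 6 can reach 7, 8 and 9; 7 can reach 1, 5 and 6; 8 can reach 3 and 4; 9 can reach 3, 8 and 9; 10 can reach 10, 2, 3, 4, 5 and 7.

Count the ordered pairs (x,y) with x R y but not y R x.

27

Enumerating: (1,10), (1,3), (1,5), (1,6), (1,9), (10,2), (10,3), (10,4), (10,5), (10,7), (2,1), (2,3), … and 15 more.
Total: 27.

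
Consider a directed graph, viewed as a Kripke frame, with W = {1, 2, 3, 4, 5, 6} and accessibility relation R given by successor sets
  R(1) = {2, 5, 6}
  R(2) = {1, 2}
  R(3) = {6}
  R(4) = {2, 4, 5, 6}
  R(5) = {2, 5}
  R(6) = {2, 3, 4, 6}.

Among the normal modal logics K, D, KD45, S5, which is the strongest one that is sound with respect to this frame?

Serial (axiom D): yes — every world has a successor (e.g. 1 R 2).
Euclidean (axiom 5): no — 1 R 2 and 1 R 5, but not 2 R 5.
Transitive (axiom 4): no — 1 R 6 and 6 R 3, but not 1 R 3.
Reflexive (axiom T): no — 1 is not related to itself.
So F validates K, D; KD45 would additionally require R to be Euclidean and transitive. The strongest is D.

D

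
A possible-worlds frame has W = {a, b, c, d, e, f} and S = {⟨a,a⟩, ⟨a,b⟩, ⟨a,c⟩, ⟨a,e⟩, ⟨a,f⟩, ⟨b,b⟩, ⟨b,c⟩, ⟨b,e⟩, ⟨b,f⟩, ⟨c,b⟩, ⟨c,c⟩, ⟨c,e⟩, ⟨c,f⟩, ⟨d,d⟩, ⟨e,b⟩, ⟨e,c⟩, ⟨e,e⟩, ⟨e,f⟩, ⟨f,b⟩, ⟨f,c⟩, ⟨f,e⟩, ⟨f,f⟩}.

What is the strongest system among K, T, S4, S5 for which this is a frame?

S4

Reflexive (axiom T): yes — every world is S-related to itself.
Transitive (axiom 4): yes — every two-step S-path is closed by a direct edge.
Euclidean (axiom 5): no — a S b and a S a, but not b S a.
So F validates K, T, S4; S5 would additionally require S to be Euclidean. The strongest is S4.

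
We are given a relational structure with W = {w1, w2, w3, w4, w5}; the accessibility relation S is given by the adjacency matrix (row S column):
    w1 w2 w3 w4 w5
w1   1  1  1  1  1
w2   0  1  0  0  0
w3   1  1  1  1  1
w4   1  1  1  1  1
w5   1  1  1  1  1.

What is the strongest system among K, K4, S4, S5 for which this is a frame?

S4

Transitive (axiom 4): yes — every two-step S-path is closed by a direct edge.
Reflexive (axiom T): yes — every world is S-related to itself.
Euclidean (axiom 5): no — w1 S w2 and w1 S w3, but not w2 S w3.
So F validates K, K4, S4; S5 would additionally require S to be Euclidean. The strongest is S4.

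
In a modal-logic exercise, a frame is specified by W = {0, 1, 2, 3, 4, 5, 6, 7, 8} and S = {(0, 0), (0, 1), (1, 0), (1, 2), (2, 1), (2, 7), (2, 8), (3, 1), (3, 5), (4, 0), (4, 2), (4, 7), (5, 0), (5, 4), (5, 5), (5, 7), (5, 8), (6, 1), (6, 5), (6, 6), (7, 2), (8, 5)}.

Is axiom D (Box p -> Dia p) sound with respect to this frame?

By correspondence theory, D is valid on a frame iff S is serial.
Serial: yes — every world has a successor (e.g. 0 S 0).

Yes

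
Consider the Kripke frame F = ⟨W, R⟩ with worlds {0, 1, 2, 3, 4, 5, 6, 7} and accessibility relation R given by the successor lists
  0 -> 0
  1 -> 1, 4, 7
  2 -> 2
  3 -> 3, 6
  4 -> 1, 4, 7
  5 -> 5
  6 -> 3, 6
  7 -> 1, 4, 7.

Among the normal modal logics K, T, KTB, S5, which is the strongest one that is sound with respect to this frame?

S5

Reflexive (axiom T): yes — every world is R-related to itself.
Symmetric (axiom B): yes — every pair in R has its reverse in R.
Euclidean (axiom 5): yes — any two successors of a common world are R-related.
So F validates K, T, KTB, S5. The strongest is S5.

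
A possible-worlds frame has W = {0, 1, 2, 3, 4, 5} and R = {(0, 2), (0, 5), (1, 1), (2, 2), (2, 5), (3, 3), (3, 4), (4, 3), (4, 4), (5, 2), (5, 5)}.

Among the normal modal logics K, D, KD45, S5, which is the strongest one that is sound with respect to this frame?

Serial (axiom D): yes — every world has a successor (e.g. 0 R 2).
Euclidean (axiom 5): yes — any two successors of a common world are R-related.
Transitive (axiom 4): yes — every two-step R-path is closed by a direct edge.
Reflexive (axiom T): no — 0 is not related to itself.
So F validates K, D, KD45; S5 would additionally require R to be reflexive. The strongest is KD45.

KD45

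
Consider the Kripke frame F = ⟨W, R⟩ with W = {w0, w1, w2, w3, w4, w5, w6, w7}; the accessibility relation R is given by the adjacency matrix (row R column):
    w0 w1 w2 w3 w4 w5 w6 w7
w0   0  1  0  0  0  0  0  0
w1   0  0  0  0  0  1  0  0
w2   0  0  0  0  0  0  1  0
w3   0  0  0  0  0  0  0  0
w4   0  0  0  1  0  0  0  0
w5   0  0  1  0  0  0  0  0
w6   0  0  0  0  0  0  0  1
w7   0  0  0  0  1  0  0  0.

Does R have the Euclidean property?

Euclidean: no — w0 R w1 and w0 R w1, but not w1 R w1.

No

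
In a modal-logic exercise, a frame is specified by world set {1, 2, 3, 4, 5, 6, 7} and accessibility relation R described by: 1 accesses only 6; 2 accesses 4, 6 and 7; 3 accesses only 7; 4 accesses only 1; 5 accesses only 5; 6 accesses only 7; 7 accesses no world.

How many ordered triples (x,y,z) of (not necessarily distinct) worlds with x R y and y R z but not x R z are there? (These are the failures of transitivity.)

3

Enumerating: (1,6,7), (2,4,1), (4,1,6).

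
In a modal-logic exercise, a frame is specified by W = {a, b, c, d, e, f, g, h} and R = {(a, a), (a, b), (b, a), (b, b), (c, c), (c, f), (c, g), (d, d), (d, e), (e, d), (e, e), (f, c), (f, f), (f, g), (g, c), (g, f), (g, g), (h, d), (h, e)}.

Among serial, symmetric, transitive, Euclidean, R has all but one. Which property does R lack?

Serial: yes — every world has a successor (e.g. a R a).
Symmetric: no — h R d but not d R h.
Transitive: yes — every two-step R-path is closed by a direct edge.
Euclidean: yes — any two successors of a common world are R-related.
Only symmetric fails.

symmetric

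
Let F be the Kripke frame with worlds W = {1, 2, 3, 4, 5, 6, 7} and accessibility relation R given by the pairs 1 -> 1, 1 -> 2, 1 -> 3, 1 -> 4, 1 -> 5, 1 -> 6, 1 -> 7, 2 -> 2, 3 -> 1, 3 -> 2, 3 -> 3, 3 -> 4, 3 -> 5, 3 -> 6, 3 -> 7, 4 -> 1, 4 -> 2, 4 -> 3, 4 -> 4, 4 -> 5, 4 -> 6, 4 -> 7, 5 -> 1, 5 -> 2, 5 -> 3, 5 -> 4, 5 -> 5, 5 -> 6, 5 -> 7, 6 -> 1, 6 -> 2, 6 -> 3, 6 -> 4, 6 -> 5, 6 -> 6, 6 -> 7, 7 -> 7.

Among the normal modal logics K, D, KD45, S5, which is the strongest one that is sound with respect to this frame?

Serial (axiom D): yes — every world has a successor (e.g. 1 R 1).
Euclidean (axiom 5): no — 1 R 2 and 1 R 3, but not 2 R 3.
Transitive (axiom 4): yes — every two-step R-path is closed by a direct edge.
Reflexive (axiom T): yes — every world is R-related to itself.
So F validates K, D; KD45 would additionally require R to be Euclidean. The strongest is D.

D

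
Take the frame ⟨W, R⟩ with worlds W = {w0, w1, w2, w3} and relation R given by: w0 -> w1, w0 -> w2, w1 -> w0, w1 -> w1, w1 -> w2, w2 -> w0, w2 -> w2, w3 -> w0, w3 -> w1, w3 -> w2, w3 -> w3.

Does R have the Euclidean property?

No

Euclidean: no — w0 R w2 and w0 R w1, but not w2 R w1.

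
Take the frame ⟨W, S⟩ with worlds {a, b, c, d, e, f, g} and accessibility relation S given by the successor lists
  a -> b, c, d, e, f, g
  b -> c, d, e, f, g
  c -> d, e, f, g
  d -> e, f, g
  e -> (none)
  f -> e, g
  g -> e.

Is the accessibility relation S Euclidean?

Euclidean: no — a S c and a S b, but not c S b.

No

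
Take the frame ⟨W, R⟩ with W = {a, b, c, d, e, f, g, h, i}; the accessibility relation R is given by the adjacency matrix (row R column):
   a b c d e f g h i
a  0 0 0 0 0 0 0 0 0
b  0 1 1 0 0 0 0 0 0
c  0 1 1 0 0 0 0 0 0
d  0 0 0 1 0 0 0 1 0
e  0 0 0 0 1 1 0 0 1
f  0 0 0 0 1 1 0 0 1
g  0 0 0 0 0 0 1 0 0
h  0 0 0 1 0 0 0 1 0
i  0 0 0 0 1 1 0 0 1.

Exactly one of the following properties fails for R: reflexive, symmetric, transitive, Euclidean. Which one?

reflexive

Reflexive: no — a is not related to itself.
Symmetric: yes — every pair in R has its reverse in R.
Transitive: yes — every two-step R-path is closed by a direct edge.
Euclidean: yes — any two successors of a common world are R-related.
Only reflexive fails.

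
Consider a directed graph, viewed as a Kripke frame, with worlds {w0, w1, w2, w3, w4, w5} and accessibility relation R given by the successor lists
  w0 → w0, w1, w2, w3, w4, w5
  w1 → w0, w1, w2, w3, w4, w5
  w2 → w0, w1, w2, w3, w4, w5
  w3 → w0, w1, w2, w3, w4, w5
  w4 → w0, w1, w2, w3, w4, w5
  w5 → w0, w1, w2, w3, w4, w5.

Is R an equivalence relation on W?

Reflexive: yes — every world is R-related to itself.
Symmetric: yes — every pair in R has its reverse in R.
Transitive: yes — every two-step R-path is closed by a direct edge.
So R is an equivalence relation.

Yes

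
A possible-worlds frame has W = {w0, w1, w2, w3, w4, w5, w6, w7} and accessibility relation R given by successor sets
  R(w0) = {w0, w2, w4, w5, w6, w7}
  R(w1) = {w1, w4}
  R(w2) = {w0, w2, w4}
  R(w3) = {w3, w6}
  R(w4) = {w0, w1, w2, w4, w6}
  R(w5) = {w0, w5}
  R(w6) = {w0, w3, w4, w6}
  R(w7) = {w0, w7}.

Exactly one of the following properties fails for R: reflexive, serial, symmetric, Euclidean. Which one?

Reflexive: yes — every world is R-related to itself.
Serial: yes — every world has a successor (e.g. w0 R w0).
Symmetric: yes — every pair in R has its reverse in R.
Euclidean: no — w0 R w2 and w0 R w5, but not w2 R w5.
Only Euclidean fails.

Euclidean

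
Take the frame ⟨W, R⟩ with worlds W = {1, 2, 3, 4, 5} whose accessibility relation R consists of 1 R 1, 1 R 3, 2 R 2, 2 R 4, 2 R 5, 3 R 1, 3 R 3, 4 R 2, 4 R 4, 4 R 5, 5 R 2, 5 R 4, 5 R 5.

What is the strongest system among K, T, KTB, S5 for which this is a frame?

S5

Reflexive (axiom T): yes — every world is R-related to itself.
Symmetric (axiom B): yes — every pair in R has its reverse in R.
Euclidean (axiom 5): yes — any two successors of a common world are R-related.
So F validates K, T, KTB, S5. The strongest is S5.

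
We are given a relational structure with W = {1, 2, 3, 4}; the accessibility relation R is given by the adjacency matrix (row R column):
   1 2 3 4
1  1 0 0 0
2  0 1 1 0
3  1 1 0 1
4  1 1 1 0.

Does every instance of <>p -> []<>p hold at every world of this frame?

No

The schema 5 characterises exactly the Euclidean frames.
Euclidean: no — 3 R 1 and 3 R 2, but not 1 R 2.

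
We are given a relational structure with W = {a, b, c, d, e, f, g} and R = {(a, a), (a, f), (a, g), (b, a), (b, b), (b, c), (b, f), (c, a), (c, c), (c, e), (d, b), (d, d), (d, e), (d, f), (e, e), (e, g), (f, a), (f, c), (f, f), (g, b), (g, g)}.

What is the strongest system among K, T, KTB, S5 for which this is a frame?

T

Reflexive (axiom T): yes — every world is R-related to itself.
Symmetric (axiom B): no — a R g but not g R a.
Euclidean (axiom 5): no — a R f and a R g, but not f R g.
So F validates K, T; KTB would additionally require R to be symmetric. The strongest is T.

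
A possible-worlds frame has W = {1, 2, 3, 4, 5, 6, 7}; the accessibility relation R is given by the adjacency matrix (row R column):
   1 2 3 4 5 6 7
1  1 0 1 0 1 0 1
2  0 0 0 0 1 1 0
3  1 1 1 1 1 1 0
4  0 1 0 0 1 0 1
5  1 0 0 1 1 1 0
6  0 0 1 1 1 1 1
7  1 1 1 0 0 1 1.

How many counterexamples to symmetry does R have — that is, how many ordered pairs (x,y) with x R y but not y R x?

10

Enumerating: (2,5), (2,6), (3,2), (3,4), (3,5), (4,2), (4,7), (6,4), (7,2), (7,3).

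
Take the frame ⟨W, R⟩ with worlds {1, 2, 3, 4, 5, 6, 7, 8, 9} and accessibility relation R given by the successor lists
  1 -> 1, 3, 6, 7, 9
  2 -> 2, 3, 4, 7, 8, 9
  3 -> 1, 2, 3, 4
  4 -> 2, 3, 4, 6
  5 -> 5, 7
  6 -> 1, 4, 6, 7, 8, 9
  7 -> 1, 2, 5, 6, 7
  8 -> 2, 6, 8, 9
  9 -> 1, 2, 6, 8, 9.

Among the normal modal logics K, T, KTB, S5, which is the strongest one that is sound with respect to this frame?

KTB

Reflexive (axiom T): yes — every world is R-related to itself.
Symmetric (axiom B): yes — every pair in R has its reverse in R.
Euclidean (axiom 5): no — 1 R 3 and 1 R 6, but not 3 R 6.
So F validates K, T, KTB; S5 would additionally require R to be Euclidean. The strongest is KTB.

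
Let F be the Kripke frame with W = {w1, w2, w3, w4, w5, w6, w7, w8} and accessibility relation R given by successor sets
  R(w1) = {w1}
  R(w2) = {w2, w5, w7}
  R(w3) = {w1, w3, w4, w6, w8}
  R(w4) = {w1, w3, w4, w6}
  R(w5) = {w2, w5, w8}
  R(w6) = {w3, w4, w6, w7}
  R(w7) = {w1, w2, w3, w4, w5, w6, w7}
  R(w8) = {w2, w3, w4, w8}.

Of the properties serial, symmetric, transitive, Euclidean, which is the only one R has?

Serial: yes — every world has a successor (e.g. w1 R w1).
Symmetric: no — w3 R w1 but not w1 R w3.
Transitive: no — w2 R w5 and w5 R w8, but not w2 R w8.
Euclidean: no — w2 R w5 and w2 R w7, but not w5 R w7.
Only serial holds.

serial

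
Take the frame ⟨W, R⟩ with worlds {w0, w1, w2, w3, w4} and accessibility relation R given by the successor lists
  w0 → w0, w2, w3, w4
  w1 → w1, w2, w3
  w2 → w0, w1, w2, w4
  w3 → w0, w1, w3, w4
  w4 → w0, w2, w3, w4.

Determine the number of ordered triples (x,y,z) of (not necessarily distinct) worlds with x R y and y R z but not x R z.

Enumerating: (w0,w2,w1), (w0,w3,w1), (w1,w2,w0), (w1,w2,w4), (w1,w3,w0), (w1,w3,w4), (w2,w0,w3), (w2,w1,w3), (w2,w4,w3), (w3,w0,w2), (w3,w1,w2), (w3,w4,w2), (w4,w2,w1), (w4,w3,w1).

14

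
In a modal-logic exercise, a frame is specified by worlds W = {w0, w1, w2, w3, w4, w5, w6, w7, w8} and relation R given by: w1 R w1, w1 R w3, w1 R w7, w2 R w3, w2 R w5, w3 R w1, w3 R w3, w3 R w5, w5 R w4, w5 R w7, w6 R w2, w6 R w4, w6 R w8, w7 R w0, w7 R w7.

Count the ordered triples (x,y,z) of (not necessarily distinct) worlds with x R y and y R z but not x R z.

Enumerating: (w1,w3,w5), (w1,w7,w0), (w2,w3,w1), (w2,w5,w4), (w2,w5,w7), (w3,w1,w7), (w3,w5,w4), (w3,w5,w7), (w5,w7,w0), (w6,w2,w3), (w6,w2,w5).

11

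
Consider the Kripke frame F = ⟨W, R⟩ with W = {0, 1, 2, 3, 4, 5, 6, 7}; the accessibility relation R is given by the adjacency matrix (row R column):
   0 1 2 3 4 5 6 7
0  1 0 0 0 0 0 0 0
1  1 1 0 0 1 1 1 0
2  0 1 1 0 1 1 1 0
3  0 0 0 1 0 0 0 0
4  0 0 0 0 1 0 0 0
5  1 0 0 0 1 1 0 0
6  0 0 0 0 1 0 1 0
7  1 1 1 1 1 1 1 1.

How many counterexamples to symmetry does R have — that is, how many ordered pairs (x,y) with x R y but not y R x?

18

Enumerating: (1,0), (1,4), (1,5), (1,6), (2,1), (2,4), (2,5), (2,6), (5,0), (5,4), (6,4), (7,0), (7,1), (7,2), (7,3), (7,4), (7,5), (7,6).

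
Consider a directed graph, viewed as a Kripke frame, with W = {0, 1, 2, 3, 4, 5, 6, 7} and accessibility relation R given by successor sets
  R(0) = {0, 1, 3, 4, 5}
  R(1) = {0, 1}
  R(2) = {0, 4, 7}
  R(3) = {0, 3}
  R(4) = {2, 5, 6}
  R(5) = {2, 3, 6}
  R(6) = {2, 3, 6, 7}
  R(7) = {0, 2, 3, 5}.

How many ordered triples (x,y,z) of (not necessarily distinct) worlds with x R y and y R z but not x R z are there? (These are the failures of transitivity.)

40

Enumerating: (0,4,2), (0,4,6), (0,5,2), (0,5,6), (1,0,3), (1,0,4), (1,0,5), (2,0,1), (2,0,3), (2,0,5), (2,4,2), (2,4,5), … and 28 more.
Total: 40.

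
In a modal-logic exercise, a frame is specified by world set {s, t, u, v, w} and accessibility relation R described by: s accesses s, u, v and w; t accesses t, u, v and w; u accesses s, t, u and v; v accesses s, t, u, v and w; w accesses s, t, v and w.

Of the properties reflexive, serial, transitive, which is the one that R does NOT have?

transitive

Reflexive: yes — every world is R-related to itself.
Serial: yes — every world has a successor (e.g. s R s).
Transitive: no — s R u and u R t, but not s R t.
Only transitive fails.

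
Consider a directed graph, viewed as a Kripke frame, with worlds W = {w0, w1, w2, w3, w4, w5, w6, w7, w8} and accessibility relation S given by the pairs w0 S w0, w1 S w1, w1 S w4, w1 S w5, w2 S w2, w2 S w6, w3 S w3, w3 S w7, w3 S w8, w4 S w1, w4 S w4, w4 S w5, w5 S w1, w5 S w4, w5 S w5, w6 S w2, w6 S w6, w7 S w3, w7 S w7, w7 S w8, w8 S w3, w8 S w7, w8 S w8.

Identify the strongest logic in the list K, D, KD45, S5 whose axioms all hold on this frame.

Serial (axiom D): yes — every world has a successor (e.g. w0 S w0).
Euclidean (axiom 5): yes — any two successors of a common world are S-related.
Transitive (axiom 4): yes — every two-step S-path is closed by a direct edge.
Reflexive (axiom T): yes — every world is S-related to itself.
So F validates K, D, KD45, S5. The strongest is S5.

S5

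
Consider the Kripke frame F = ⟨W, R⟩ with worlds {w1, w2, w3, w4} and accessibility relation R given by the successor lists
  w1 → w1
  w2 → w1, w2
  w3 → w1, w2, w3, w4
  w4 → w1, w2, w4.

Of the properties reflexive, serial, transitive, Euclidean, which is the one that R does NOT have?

Reflexive: yes — every world is R-related to itself.
Serial: yes — every world has a successor (e.g. w1 R w1).
Transitive: yes — every two-step R-path is closed by a direct edge.
Euclidean: no — w3 R w1 and w3 R w2, but not w1 R w2.
Only Euclidean fails.

Euclidean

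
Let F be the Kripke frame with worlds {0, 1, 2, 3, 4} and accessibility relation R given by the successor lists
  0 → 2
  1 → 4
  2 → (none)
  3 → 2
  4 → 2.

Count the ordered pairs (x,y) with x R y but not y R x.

Enumerating: (0,2), (1,4), (3,2), (4,2).

4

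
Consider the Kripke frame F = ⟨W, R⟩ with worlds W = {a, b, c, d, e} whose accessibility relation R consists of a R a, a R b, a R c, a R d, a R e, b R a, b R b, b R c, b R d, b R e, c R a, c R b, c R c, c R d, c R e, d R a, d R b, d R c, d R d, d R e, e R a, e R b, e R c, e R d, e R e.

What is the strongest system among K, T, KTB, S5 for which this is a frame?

S5

Reflexive (axiom T): yes — every world is R-related to itself.
Symmetric (axiom B): yes — every pair in R has its reverse in R.
Euclidean (axiom 5): yes — any two successors of a common world are R-related.
So F validates K, T, KTB, S5. The strongest is S5.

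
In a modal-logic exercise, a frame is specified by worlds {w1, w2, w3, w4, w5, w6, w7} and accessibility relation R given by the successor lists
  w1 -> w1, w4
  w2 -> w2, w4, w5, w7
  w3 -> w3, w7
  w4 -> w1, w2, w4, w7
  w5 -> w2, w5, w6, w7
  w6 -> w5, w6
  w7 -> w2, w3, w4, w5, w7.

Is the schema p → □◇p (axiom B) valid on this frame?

Yes

Axiom B corresponds to the accessibility relation being symmetric.
Symmetric: yes — every pair in R has its reverse in R.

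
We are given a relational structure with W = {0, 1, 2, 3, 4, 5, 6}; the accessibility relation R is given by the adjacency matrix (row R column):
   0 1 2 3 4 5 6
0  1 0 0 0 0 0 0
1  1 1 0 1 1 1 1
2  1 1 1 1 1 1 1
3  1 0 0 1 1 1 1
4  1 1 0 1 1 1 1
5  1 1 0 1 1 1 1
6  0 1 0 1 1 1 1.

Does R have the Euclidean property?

Euclidean: no — 1 R 0 and 1 R 3, but not 0 R 3.

No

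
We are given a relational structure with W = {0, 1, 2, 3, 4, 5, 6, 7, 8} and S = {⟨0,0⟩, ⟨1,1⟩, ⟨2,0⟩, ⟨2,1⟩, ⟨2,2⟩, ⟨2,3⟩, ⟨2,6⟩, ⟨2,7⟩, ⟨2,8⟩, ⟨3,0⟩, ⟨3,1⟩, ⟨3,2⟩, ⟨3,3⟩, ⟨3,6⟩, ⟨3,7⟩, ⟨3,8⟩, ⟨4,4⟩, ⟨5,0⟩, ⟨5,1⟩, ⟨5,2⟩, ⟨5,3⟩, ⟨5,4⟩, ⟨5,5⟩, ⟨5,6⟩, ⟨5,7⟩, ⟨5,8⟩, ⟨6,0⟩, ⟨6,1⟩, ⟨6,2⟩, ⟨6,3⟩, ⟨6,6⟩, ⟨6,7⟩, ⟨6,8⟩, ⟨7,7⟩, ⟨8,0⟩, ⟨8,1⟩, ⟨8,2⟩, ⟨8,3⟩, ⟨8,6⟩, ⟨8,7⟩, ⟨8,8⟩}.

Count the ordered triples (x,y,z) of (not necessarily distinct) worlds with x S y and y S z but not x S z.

0

S is transitive; there are no such tuples.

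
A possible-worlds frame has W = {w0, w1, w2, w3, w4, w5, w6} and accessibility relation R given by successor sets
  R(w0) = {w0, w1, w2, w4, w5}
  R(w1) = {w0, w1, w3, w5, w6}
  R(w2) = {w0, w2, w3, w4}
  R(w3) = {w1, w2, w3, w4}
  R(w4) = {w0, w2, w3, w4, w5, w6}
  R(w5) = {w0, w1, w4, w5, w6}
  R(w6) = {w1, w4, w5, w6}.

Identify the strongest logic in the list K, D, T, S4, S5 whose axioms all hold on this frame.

T

Serial (axiom D): yes — every world has a successor (e.g. w0 R w0).
Reflexive (axiom T): yes — every world is R-related to itself.
Transitive (axiom 4): no — w0 R w1 and w1 R w3, but not w0 R w3.
Euclidean (axiom 5): no — w0 R w1 and w0 R w2, but not w1 R w2.
So F validates K, D, T; S4 would additionally require R to be transitive. The strongest is T.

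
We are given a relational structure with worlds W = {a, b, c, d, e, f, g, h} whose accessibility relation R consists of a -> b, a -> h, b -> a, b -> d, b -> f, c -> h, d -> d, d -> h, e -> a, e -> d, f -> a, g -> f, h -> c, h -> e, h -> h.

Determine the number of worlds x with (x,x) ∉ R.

Enumerating: a, b, c, e, f, g.

6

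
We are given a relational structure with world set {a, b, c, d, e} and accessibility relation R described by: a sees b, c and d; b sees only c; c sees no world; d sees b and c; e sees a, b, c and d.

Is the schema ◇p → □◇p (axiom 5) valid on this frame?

The schema 5 characterises exactly the Euclidean frames.
Euclidean: no — a R b and a R d, but not b R d.

No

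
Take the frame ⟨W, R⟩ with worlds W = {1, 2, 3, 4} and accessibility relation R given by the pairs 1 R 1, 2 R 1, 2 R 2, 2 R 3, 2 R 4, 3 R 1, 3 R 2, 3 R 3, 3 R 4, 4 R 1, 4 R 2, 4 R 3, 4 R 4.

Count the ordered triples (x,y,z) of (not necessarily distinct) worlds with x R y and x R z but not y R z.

9

Enumerating: (2,1,2), (2,1,3), (2,1,4), (3,1,2), (3,1,3), (3,1,4), (4,1,2), (4,1,3), (4,1,4).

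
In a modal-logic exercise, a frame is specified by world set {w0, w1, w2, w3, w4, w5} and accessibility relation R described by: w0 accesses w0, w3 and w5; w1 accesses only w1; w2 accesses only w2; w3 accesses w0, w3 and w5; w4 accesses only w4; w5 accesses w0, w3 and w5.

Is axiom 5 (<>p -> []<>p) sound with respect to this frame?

By correspondence theory, 5 is valid on a frame iff R is Euclidean.
Euclidean: yes — any two successors of a common world are R-related.

Yes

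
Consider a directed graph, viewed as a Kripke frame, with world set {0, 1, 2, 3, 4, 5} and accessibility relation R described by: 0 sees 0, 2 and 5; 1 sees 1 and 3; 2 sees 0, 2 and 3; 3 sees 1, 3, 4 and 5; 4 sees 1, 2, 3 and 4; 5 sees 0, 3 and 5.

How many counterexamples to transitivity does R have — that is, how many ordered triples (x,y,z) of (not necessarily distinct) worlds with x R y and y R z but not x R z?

15

Enumerating: (0,2,3), (0,5,3), (1,3,4), (1,3,5), (2,0,5), (2,3,1), (2,3,4), (2,3,5), (3,4,2), (3,5,0), (4,2,0), (4,3,5), (5,0,2), (5,3,1), (5,3,4).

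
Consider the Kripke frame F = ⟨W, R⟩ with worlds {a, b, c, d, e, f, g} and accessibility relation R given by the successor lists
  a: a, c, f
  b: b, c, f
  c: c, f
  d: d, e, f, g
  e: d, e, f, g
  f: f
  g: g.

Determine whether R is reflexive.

Yes

Reflexive: yes — every world is R-related to itself.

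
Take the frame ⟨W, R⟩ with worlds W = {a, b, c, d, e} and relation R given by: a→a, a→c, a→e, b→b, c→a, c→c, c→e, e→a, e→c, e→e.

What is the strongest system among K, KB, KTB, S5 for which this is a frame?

KB

Symmetric (axiom B): yes — every pair in R has its reverse in R.
Reflexive (axiom T): no — d is not related to itself.
Euclidean (axiom 5): yes — any two successors of a common world are R-related.
So F validates K, KB; KTB would additionally require R to be reflexive. The strongest is KB.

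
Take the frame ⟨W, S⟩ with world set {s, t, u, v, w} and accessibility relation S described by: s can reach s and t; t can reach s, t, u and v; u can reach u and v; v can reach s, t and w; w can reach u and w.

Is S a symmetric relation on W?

No

Symmetric: no — t S u but not u S t.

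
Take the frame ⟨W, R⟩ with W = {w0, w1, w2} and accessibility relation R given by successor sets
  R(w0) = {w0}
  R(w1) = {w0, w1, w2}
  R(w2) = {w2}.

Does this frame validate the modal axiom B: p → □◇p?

Axiom B corresponds to the accessibility relation being symmetric.
Symmetric: no — w1 R w0 but not w0 R w1.

No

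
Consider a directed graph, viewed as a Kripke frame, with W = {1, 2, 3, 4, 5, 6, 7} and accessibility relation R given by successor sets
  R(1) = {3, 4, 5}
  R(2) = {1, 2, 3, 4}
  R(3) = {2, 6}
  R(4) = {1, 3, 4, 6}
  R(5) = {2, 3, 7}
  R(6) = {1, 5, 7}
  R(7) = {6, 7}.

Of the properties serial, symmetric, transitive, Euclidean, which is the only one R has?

Serial: yes — every world has a successor (e.g. 1 R 3).
Symmetric: no — 1 R 3 but not 3 R 1.
Transitive: no — 1 R 3 and 3 R 2, but not 1 R 2.
Euclidean: no — 1 R 3 and 1 R 4, but not 3 R 4.
Only serial holds.

serial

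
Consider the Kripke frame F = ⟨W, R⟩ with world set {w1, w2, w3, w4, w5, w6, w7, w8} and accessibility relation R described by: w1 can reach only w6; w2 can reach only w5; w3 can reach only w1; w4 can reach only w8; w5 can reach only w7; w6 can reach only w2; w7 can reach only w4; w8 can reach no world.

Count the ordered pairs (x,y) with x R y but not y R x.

Enumerating: (w1,w6), (w2,w5), (w3,w1), (w4,w8), (w5,w7), (w6,w2), (w7,w4).

7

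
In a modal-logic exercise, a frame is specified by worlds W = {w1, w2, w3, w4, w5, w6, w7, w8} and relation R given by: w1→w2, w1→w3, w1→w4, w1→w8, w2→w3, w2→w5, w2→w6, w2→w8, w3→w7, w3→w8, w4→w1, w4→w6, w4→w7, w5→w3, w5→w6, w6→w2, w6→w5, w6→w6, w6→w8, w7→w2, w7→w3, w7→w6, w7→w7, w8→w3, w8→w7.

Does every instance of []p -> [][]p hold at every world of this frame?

The schema 4 characterises exactly the transitive frames.
Transitive: no — w1 R w2 and w2 R w5, but not w1 R w5.

No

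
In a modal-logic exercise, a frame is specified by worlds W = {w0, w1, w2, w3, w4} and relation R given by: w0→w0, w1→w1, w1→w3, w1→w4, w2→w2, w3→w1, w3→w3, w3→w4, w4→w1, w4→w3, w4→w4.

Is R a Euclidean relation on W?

Yes

Euclidean: yes — any two successors of a common world are R-related.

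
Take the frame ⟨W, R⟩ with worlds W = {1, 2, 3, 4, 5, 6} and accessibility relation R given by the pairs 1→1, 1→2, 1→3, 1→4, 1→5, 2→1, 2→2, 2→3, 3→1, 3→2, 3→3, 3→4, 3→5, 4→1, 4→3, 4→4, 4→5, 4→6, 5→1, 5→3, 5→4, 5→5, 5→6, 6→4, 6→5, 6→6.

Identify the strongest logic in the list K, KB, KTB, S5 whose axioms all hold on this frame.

KTB

Symmetric (axiom B): yes — every pair in R has its reverse in R.
Reflexive (axiom T): yes — every world is R-related to itself.
Euclidean (axiom 5): no — 1 R 2 and 1 R 4, but not 2 R 4.
So F validates K, KB, KTB; S5 would additionally require R to be Euclidean. The strongest is KTB.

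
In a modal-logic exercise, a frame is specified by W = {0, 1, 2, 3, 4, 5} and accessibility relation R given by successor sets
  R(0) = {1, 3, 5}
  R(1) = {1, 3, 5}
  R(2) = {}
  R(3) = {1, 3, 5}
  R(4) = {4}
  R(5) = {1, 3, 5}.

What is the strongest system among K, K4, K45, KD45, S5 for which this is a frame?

Transitive (axiom 4): yes — every two-step R-path is closed by a direct edge.
Euclidean (axiom 5): yes — any two successors of a common world are R-related.
Serial (axiom D): no — 2 has no R-successor.
Reflexive (axiom T): no — 0 is not related to itself.
So F validates K, K4, K45; KD45 would additionally require R to be serial. The strongest is K45.

K45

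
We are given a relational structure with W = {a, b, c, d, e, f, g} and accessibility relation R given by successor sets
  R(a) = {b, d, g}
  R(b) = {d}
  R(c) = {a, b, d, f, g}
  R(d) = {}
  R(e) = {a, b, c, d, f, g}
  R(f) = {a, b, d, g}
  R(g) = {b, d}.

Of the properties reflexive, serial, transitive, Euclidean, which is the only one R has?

transitive

Reflexive: no — a is not related to itself.
Serial: no — d has no R-successor.
Transitive: yes — every two-step R-path is closed by a direct edge.
Euclidean: no — a R b and a R g, but not b R g.
Only transitive holds.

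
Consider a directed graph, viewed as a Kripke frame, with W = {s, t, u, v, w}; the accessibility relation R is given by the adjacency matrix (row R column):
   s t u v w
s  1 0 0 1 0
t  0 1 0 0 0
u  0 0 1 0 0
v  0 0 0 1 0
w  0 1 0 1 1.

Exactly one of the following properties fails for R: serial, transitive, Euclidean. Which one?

Serial: yes — every world has a successor (e.g. s R s).
Transitive: yes — every two-step R-path is closed by a direct edge.
Euclidean: no — w R t and w R v, but not t R v.
Only Euclidean fails.

Euclidean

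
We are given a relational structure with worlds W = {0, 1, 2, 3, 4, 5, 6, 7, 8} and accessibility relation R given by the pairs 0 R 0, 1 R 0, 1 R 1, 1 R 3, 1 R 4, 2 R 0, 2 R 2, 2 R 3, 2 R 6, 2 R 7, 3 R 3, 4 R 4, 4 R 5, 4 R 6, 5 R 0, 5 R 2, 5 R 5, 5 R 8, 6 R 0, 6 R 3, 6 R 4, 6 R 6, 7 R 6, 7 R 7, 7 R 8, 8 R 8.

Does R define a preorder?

No

Reflexive: yes — every world is R-related to itself.
Transitive: no — 1 R 4 and 4 R 5, but not 1 R 5.
So R is not a preorder.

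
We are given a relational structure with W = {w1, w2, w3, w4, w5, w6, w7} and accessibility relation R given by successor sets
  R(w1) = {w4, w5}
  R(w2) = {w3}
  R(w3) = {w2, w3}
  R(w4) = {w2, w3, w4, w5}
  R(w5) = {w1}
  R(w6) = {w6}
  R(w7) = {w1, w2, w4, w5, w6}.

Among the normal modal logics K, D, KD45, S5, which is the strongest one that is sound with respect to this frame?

D

Serial (axiom D): yes — every world has a successor (e.g. w1 R w4).
Euclidean (axiom 5): no — w1 R w5 and w1 R w4, but not w5 R w4.
Transitive (axiom 4): no — w1 R w4 and w4 R w2, but not w1 R w2.
Reflexive (axiom T): no — w1 is not related to itself.
So F validates K, D; KD45 would additionally require R to be Euclidean and transitive. The strongest is D.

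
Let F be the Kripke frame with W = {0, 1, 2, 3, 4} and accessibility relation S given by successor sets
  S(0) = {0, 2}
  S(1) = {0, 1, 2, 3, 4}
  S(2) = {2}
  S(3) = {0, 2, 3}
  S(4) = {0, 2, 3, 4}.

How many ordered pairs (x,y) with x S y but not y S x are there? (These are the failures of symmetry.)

Enumerating: (0,2), (1,0), (1,2), (1,3), (1,4), (3,0), (3,2), (4,0), (4,2), (4,3).

10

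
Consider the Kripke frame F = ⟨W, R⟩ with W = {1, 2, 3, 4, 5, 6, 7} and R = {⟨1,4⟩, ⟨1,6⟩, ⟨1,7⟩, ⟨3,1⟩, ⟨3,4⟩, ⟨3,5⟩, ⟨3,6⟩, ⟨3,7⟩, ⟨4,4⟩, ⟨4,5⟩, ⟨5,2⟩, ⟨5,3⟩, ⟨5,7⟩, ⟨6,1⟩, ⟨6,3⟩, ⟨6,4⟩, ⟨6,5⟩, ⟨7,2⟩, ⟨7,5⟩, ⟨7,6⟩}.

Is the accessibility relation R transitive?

Transitive: no — 1 R 4 and 4 R 5, but not 1 R 5.

No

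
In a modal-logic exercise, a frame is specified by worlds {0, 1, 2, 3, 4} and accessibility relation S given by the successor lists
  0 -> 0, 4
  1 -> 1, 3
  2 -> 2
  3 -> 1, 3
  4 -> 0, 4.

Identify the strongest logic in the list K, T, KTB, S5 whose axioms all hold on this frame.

S5

Reflexive (axiom T): yes — every world is S-related to itself.
Symmetric (axiom B): yes — every pair in S has its reverse in S.
Euclidean (axiom 5): yes — any two successors of a common world are S-related.
So F validates K, T, KTB, S5. The strongest is S5.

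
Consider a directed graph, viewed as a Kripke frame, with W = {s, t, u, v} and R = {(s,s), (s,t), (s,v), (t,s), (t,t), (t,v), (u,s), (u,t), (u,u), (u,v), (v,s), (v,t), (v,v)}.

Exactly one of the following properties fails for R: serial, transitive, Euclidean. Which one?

Serial: yes — every world has a successor (e.g. s R s).
Transitive: yes — every two-step R-path is closed by a direct edge.
Euclidean: no — u R s and u R u, but not s R u.
Only Euclidean fails.

Euclidean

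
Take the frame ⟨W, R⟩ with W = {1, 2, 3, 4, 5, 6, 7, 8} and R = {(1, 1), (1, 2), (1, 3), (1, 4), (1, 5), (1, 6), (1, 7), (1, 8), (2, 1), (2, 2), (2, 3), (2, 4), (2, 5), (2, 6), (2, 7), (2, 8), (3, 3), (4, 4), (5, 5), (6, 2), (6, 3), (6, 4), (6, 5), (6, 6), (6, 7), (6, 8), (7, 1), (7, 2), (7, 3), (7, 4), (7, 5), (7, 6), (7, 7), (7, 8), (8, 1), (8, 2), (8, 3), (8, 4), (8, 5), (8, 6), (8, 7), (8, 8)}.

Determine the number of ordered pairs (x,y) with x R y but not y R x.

Enumerating: (1,3), (1,4), (1,5), (1,6), (2,3), (2,4), (2,5), (6,3), (6,4), (6,5), (7,3), (7,4), (7,5), (8,3), (8,4), (8,5).

16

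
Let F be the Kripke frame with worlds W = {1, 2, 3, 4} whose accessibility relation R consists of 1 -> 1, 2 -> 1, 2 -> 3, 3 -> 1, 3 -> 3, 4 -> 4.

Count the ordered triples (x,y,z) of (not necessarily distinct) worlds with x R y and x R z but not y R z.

Enumerating: (2,1,3), (3,1,3).

2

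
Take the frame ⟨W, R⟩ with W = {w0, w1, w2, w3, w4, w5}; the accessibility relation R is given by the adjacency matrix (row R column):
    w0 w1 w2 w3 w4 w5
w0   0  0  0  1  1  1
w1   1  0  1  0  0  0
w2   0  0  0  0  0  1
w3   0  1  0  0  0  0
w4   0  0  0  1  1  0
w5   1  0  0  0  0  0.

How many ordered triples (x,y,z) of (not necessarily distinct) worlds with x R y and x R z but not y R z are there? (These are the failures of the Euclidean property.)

Enumerating: (w0,w3,w3), (w0,w3,w4), (w0,w3,w5), (w0,w4,w5), (w0,w5,w3), (w0,w5,w4), (w0,w5,w5), (w1,w0,w0), (w1,w0,w2), (w1,w2,w0), (w1,w2,w2), (w2,w5,w5), (w3,w1,w1), (w4,w3,w3), (w4,w3,w4), (w5,w0,w0).

16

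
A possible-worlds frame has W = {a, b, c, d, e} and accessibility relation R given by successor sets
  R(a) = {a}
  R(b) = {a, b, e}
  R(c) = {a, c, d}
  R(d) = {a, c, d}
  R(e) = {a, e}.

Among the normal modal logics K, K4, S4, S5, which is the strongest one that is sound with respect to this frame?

Transitive (axiom 4): yes — every two-step R-path is closed by a direct edge.
Reflexive (axiom T): yes — every world is R-related to itself.
Euclidean (axiom 5): no — b R a and b R e, but not a R e.
So F validates K, K4, S4; S5 would additionally require R to be Euclidean. The strongest is S4.

S4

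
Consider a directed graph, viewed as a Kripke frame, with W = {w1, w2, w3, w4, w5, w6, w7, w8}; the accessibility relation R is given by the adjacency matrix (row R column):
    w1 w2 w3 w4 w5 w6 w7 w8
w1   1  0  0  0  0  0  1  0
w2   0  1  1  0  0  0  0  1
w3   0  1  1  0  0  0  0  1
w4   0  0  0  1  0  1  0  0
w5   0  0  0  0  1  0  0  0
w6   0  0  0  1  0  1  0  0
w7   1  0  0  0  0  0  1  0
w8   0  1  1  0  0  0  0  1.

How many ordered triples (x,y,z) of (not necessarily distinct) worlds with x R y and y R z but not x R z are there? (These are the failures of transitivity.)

R is transitive; there are no such tuples.

0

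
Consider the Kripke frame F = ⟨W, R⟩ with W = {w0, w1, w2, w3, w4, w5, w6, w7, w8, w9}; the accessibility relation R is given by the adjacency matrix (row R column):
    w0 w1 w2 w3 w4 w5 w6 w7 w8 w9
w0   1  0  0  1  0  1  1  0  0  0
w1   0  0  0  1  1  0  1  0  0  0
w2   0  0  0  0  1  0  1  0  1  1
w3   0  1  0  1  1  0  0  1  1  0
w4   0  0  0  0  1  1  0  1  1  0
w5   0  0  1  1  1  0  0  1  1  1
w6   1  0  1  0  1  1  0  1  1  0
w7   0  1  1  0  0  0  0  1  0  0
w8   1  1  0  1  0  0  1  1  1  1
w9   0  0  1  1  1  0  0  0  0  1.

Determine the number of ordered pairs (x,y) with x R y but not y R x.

26

Enumerating: (w0,w3), (w0,w5), (w1,w4), (w1,w6), (w2,w4), (w2,w8), (w3,w4), (w3,w7), (w4,w7), (w4,w8), (w5,w2), (w5,w3), … and 14 more.
Total: 26.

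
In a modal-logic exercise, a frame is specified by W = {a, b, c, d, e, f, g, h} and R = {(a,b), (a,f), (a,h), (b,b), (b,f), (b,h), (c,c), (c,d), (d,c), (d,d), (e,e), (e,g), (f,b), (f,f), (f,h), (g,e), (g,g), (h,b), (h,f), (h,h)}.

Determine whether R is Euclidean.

Yes

Euclidean: yes — any two successors of a common world are R-related.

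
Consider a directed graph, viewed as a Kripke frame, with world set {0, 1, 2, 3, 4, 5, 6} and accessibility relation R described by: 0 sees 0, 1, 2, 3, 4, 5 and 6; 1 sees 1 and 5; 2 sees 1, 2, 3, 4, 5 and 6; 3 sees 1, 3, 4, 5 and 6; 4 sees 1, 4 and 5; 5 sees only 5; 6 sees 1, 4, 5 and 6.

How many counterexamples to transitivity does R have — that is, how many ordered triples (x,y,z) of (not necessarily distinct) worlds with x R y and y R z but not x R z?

0

R is transitive; there are no such tuples.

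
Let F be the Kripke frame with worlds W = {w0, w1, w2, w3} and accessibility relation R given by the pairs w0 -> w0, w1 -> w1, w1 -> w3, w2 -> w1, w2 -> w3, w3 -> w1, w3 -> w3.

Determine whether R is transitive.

Yes

Transitive: yes — every two-step R-path is closed by a direct edge.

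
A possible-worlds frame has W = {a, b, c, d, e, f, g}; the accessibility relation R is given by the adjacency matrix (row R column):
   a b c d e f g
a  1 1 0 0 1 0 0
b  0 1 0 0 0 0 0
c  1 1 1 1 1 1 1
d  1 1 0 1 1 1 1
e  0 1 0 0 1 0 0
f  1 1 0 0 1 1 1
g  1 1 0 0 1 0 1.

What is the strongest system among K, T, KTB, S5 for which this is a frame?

T

Reflexive (axiom T): yes — every world is R-related to itself.
Symmetric (axiom B): no — a R b but not b R a.
Euclidean (axiom 5): no — a R b and a R e, but not b R e.
So F validates K, T; KTB would additionally require R to be symmetric. The strongest is T.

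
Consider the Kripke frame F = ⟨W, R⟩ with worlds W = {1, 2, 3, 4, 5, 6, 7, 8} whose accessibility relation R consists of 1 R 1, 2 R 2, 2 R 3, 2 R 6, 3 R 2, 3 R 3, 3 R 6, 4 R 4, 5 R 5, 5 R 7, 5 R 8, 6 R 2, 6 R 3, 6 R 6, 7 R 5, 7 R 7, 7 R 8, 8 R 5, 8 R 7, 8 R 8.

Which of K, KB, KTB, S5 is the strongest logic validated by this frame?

S5

Symmetric (axiom B): yes — every pair in R has its reverse in R.
Reflexive (axiom T): yes — every world is R-related to itself.
Euclidean (axiom 5): yes — any two successors of a common world are R-related.
So F validates K, KB, KTB, S5. The strongest is S5.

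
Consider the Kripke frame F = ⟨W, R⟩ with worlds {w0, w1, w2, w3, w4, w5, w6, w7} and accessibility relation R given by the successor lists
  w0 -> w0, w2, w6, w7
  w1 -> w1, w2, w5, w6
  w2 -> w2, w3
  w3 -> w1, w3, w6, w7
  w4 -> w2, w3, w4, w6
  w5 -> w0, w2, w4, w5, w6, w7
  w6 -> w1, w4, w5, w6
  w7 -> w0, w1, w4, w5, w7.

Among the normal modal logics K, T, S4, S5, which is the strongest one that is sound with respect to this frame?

T

Reflexive (axiom T): yes — every world is R-related to itself.
Transitive (axiom 4): no — w0 R w2 and w2 R w3, but not w0 R w3.
Euclidean (axiom 5): no — w0 R w2 and w0 R w6, but not w2 R w6.
So F validates K, T; S4 would additionally require R to be transitive. The strongest is T.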